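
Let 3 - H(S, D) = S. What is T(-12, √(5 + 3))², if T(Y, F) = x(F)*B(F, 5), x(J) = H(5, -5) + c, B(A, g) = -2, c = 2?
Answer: 0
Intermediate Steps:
H(S, D) = 3 - S
x(J) = 0 (x(J) = (3 - 1*5) + 2 = (3 - 5) + 2 = -2 + 2 = 0)
T(Y, F) = 0 (T(Y, F) = 0*(-2) = 0)
T(-12, √(5 + 3))² = 0² = 0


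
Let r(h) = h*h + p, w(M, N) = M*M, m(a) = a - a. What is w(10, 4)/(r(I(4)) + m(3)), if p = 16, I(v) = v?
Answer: 25/8 ≈ 3.1250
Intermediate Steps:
m(a) = 0
w(M, N) = M²
r(h) = 16 + h² (r(h) = h*h + 16 = h² + 16 = 16 + h²)
w(10, 4)/(r(I(4)) + m(3)) = 10²/((16 + 4²) + 0) = 100/((16 + 16) + 0) = 100/(32 + 0) = 100/32 = (1/32)*100 = 25/8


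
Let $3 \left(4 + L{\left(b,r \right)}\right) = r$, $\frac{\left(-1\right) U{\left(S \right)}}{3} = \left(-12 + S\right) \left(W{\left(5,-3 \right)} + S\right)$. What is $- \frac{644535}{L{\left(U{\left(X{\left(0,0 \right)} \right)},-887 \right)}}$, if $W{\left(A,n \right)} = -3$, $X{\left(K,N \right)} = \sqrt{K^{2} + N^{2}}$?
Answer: $\frac{1933605}{899} \approx 2150.8$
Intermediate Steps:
$U{\left(S \right)} = - 3 \left(-12 + S\right) \left(-3 + S\right)$
$L{\left(b,r \right)} = -4 + \frac{r}{3}$
$- \frac{644535}{L{\left(U{\left(X{\left(0,0 \right)} \right)},-887 \right)}} = - \frac{644535}{-4 + \frac{1}{3} \left(-887\right)} = - \frac{644535}{-4 - \frac{887}{3}} = - \frac{644535}{- \frac{899}{3}} = \left(-644535\right) \left(- \frac{3}{899}\right) = \frac{1933605}{899}$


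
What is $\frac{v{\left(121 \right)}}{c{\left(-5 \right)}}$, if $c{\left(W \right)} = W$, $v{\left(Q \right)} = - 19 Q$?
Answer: $\frac{2299}{5} \approx 459.8$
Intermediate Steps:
$\frac{v{\left(121 \right)}}{c{\left(-5 \right)}} = \frac{\left(-19\right) 121}{-5} = \left(-2299\right) \left(- \frac{1}{5}\right) = \frac{2299}{5}$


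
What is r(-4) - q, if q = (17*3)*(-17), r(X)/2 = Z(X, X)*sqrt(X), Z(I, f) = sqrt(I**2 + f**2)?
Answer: 867 + 16*I*sqrt(2) ≈ 867.0 + 22.627*I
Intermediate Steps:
r(X) = 2*sqrt(2)*sqrt(X)*sqrt(X**2) (r(X) = 2*(sqrt(X**2 + X**2)*sqrt(X)) = 2*(sqrt(2*X**2)*sqrt(X)) = 2*((sqrt(2)*sqrt(X**2))*sqrt(X)) = 2*(sqrt(2)*sqrt(X)*sqrt(X**2)) = 2*sqrt(2)*sqrt(X)*sqrt(X**2))
q = -867 (q = 51*(-17) = -867)
r(-4) - q = 2*sqrt(2)*sqrt(-4)*sqrt((-4)**2) - 1*(-867) = 2*sqrt(2)*(2*I)*sqrt(16) + 867 = 2*sqrt(2)*(2*I)*4 + 867 = 16*I*sqrt(2) + 867 = 867 + 16*I*sqrt(2)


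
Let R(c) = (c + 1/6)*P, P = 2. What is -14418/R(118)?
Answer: -43254/709 ≈ -61.007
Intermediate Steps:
R(c) = ⅓ + 2*c (R(c) = (c + 1/6)*2 = (c + ⅙)*2 = (⅙ + c)*2 = ⅓ + 2*c)
-14418/R(118) = -14418/(⅓ + 2*118) = -14418/(⅓ + 236) = -14418/709/3 = -14418*3/709 = -43254/709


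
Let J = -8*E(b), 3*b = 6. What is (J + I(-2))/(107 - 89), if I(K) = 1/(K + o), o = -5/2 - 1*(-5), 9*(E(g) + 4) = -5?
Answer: 173/81 ≈ 2.1358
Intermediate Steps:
b = 2 (b = (⅓)*6 = 2)
E(g) = -41/9 (E(g) = -4 + (⅑)*(-5) = -4 - 5/9 = -41/9)
o = 5/2 (o = -5*½ + 5 = -5/2 + 5 = 5/2 ≈ 2.5000)
J = 328/9 (J = -8*(-41/9) = 328/9 ≈ 36.444)
I(K) = 1/(5/2 + K) (I(K) = 1/(K + 5/2) = 1/(5/2 + K))
(J + I(-2))/(107 - 89) = (328/9 + 2/(5 + 2*(-2)))/(107 - 89) = (328/9 + 2/(5 - 4))/18 = (328/9 + 2/1)/18 = (328/9 + 2*1)/18 = (328/9 + 2)/18 = (1/18)*(346/9) = 173/81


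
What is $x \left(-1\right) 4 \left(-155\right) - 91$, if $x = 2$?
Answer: $1149$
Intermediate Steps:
$x \left(-1\right) 4 \left(-155\right) - 91 = 2 \left(-1\right) 4 \left(-155\right) - 91 = \left(-2\right) 4 \left(-155\right) - 91 = \left(-8\right) \left(-155\right) - 91 = 1240 - 91 = 1149$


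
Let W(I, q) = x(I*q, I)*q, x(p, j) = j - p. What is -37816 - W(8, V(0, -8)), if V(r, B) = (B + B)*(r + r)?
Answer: -37816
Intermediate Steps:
V(r, B) = 4*B*r (V(r, B) = (2*B)*(2*r) = 4*B*r)
W(I, q) = q*(I - I*q) (W(I, q) = (I - I*q)*q = q*(I - I*q))
-37816 - W(8, V(0, -8)) = -37816 - 8*4*(-8)*0*(1 - 4*(-8)*0) = -37816 - 8*0*(1 - 1*0) = -37816 - 8*0*(1 + 0) = -37816 - 8*0 = -37816 - 1*0 = -37816 + 0 = -37816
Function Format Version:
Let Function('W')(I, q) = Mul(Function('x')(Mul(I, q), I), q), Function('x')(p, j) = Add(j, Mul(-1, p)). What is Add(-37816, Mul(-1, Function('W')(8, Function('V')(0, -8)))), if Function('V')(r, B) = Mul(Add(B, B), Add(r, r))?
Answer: -37816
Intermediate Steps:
Function('V')(r, B) = Mul(4, B, r) (Function('V')(r, B) = Mul(Mul(2, B), Mul(2, r)) = Mul(4, B, r))
Function('W')(I, q) = Mul(q, Add(I, Mul(-1, I, q))) (Function('W')(I, q) = Mul(Add(I, Mul(-1, Mul(I, q))), q) = Mul(Add(I, Mul(-1, I, q)), q) = Mul(q, Add(I, Mul(-1, I, q))))
Add(-37816, Mul(-1, Function('W')(8, Function('V')(0, -8)))) = Add(-37816, Mul(-1, Mul(8, Mul(4, -8, 0), Add(1, Mul(-1, Mul(4, -8, 0)))))) = Add(-37816, Mul(-1, Mul(8, 0, Add(1, Mul(-1, 0))))) = Add(-37816, Mul(-1, Mul(8, 0, Add(1, 0)))) = Add(-37816, Mul(-1, Mul(8, 0, 1))) = Add(-37816, Mul(-1, 0)) = Add(-37816, 0) = -37816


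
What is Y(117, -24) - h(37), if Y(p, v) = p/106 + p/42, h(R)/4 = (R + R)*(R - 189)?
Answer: 16693475/371 ≈ 44996.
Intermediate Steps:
h(R) = 8*R*(-189 + R) (h(R) = 4*((R + R)*(R - 189)) = 4*((2*R)*(-189 + R)) = 4*(2*R*(-189 + R)) = 8*R*(-189 + R))
Y(p, v) = 37*p/1113 (Y(p, v) = p*(1/106) + p*(1/42) = p/106 + p/42 = 37*p/1113)
Y(117, -24) - h(37) = (37/1113)*117 - 8*37*(-189 + 37) = 1443/371 - 8*37*(-152) = 1443/371 - 1*(-44992) = 1443/371 + 44992 = 16693475/371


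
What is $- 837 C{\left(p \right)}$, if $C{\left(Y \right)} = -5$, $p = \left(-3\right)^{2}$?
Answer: $4185$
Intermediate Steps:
$p = 9$
$- 837 C{\left(p \right)} = \left(-837\right) \left(-5\right) = 4185$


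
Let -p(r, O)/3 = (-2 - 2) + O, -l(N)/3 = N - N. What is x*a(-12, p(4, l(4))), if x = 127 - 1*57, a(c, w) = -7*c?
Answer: 5880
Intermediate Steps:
l(N) = 0 (l(N) = -3*(N - N) = -3*0 = 0)
p(r, O) = 12 - 3*O (p(r, O) = -3*((-2 - 2) + O) = -3*(-4 + O) = 12 - 3*O)
x = 70 (x = 127 - 57 = 70)
x*a(-12, p(4, l(4))) = 70*(-7*(-12)) = 70*84 = 5880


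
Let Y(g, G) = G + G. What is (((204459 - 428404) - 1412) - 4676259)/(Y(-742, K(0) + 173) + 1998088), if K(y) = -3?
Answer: -1225404/499607 ≈ -2.4527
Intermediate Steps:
Y(g, G) = 2*G
(((204459 - 428404) - 1412) - 4676259)/(Y(-742, K(0) + 173) + 1998088) = (((204459 - 428404) - 1412) - 4676259)/(2*(-3 + 173) + 1998088) = ((-223945 - 1412) - 4676259)/(2*170 + 1998088) = (-225357 - 4676259)/(340 + 1998088) = -4901616/1998428 = -4901616*1/1998428 = -1225404/499607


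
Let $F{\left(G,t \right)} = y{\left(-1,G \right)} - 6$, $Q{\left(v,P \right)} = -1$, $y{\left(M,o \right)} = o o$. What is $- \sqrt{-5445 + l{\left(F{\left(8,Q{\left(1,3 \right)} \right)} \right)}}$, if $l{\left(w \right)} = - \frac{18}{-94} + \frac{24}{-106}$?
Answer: $- \frac{i \sqrt{33786882762}}{2491} \approx - 73.791 i$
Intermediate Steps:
$y{\left(M,o \right)} = o^{2}$
$F{\left(G,t \right)} = -6 + G^{2}$ ($F{\left(G,t \right)} = G^{2} - 6 = -6 + G^{2}$)
$l{\left(w \right)} = - \frac{87}{2491}$ ($l{\left(w \right)} = \left(-18\right) \left(- \frac{1}{94}\right) + 24 \left(- \frac{1}{106}\right) = \frac{9}{47} - \frac{12}{53} = - \frac{87}{2491}$)
$- \sqrt{-5445 + l{\left(F{\left(8,Q{\left(1,3 \right)} \right)} \right)}} = - \sqrt{-5445 - \frac{87}{2491}} = - \sqrt{- \frac{13563582}{2491}} = - \frac{i \sqrt{33786882762}}{2491}$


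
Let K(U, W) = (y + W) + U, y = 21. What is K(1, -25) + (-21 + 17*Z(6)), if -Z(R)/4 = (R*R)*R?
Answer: -14712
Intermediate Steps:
K(U, W) = 21 + U + W (K(U, W) = (21 + W) + U = 21 + U + W)
Z(R) = -4*R**3 (Z(R) = -4*R*R*R = -4*R**2*R = -4*R**3)
K(1, -25) + (-21 + 17*Z(6)) = (21 + 1 - 25) + (-21 + 17*(-4*6**3)) = -3 + (-21 + 17*(-4*216)) = -3 + (-21 + 17*(-864)) = -3 + (-21 - 14688) = -3 - 14709 = -14712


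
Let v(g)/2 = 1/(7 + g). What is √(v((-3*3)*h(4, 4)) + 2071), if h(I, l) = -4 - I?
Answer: 21*√29309/79 ≈ 45.509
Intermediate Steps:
v(g) = 2/(7 + g)
√(v((-3*3)*h(4, 4)) + 2071) = √(2/(7 + (-3*3)*(-4 - 1*4)) + 2071) = √(2/(7 - 9*(-4 - 4)) + 2071) = √(2/(7 - 9*(-8)) + 2071) = √(2/(7 + 72) + 2071) = √(2/79 + 2071) = √(163611/79) = 21*√29309/79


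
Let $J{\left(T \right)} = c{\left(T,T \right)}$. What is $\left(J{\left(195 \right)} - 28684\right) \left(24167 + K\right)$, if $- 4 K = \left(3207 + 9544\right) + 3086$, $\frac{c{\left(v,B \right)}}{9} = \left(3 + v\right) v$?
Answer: $\frac{12884703893}{2} \approx 6.4424 \cdot 10^{9}$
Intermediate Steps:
$c{\left(v,B \right)} = 9 v \left(3 + v\right)$ ($c{\left(v,B \right)} = 9 \left(3 + v\right) v = 9 v \left(3 + v\right)$)
$J{\left(T \right)} = 9 T \left(3 + T\right)$
$K = - \frac{15837}{4}$ ($K = - \frac{\left(3207 + 9544\right) + 3086}{4} = - \frac{12751 + 3086}{4} = \left(- \frac{1}{4}\right) 15837 = - \frac{15837}{4} \approx -3959.3$)
$\left(J{\left(195 \right)} - 28684\right) \left(24167 + K\right) = \left(9 \cdot 195 \left(3 + 195\right) - 28684\right) \left(24167 - \frac{15837}{4}\right) = \left(9 \cdot 195 \cdot 198 - 28684\right) \frac{80831}{4} = \left(347490 - 28684\right) \frac{80831}{4} = 318806 \cdot \frac{80831}{4} = \frac{12884703893}{2}$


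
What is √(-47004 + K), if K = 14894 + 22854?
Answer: 2*I*√2314 ≈ 96.208*I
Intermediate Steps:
K = 37748
√(-47004 + K) = √(-47004 + 37748) = √(-9256) = 2*I*√2314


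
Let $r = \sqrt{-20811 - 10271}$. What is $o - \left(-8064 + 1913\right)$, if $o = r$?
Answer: $6151 + i \sqrt{31082} \approx 6151.0 + 176.3 i$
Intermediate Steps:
$r = i \sqrt{31082}$ ($r = \sqrt{-31082} = i \sqrt{31082} \approx 176.3 i$)
$o = i \sqrt{31082} \approx 176.3 i$
$o - \left(-8064 + 1913\right) = i \sqrt{31082} - \left(-8064 + 1913\right) = i \sqrt{31082} - -6151 = i \sqrt{31082} + 6151 = 6151 + i \sqrt{31082}$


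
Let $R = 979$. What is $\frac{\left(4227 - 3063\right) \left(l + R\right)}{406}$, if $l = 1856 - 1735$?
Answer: $\frac{640200}{203} \approx 3153.7$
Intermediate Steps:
$l = 121$ ($l = 1856 - 1735 = 121$)
$\frac{\left(4227 - 3063\right) \left(l + R\right)}{406} = \frac{\left(4227 - 3063\right) \left(121 + 979\right)}{406} = \left(4227 - 3063\right) 1100 \cdot \frac{1}{406} = 1164 \cdot 1100 \cdot \frac{1}{406} = 1280400 \cdot \frac{1}{406} = \frac{640200}{203}$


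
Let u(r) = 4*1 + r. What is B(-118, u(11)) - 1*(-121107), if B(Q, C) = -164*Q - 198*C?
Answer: 137489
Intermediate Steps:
u(r) = 4 + r
B(Q, C) = -198*C - 164*Q
B(-118, u(11)) - 1*(-121107) = (-198*(4 + 11) - 164*(-118)) - 1*(-121107) = (-198*15 + 19352) + 121107 = (-2970 + 19352) + 121107 = 16382 + 121107 = 137489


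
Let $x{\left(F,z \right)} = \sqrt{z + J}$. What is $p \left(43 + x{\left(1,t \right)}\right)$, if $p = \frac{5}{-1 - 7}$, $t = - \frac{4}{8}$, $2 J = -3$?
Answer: $- \frac{215}{8} - \frac{5 i \sqrt{2}}{8} \approx -26.875 - 0.88388 i$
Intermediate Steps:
$J = - \frac{3}{2}$ ($J = \frac{1}{2} \left(-3\right) = - \frac{3}{2} \approx -1.5$)
$t = - \frac{1}{2}$ ($t = \left(-4\right) \frac{1}{8} = - \frac{1}{2} \approx -0.5$)
$p = - \frac{5}{8}$ ($p = \frac{5}{-8} = 5 \left(- \frac{1}{8}\right) = - \frac{5}{8} \approx -0.625$)
$x{\left(F,z \right)} = \sqrt{- \frac{3}{2} + z}$ ($x{\left(F,z \right)} = \sqrt{z - \frac{3}{2}} = \sqrt{- \frac{3}{2} + z}$)
$p \left(43 + x{\left(1,t \right)}\right) = - \frac{5 \left(43 + \frac{\sqrt{-6 + 4 \left(- \frac{1}{2}\right)}}{2}\right)}{8} = - \frac{5 \left(43 + \frac{\sqrt{-6 - 2}}{2}\right)}{8} = - \frac{5 \left(43 + \frac{\sqrt{-8}}{2}\right)}{8} = - \frac{5 \left(43 + \frac{2 i \sqrt{2}}{2}\right)}{8} = - \frac{5 \left(43 + i \sqrt{2}\right)}{8} = - \frac{215}{8} - \frac{5 i \sqrt{2}}{8}$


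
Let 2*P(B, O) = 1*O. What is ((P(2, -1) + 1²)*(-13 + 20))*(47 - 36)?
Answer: 77/2 ≈ 38.500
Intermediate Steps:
P(B, O) = O/2 (P(B, O) = (1*O)/2 = O/2)
((P(2, -1) + 1²)*(-13 + 20))*(47 - 36) = (((½)*(-1) + 1²)*(-13 + 20))*(47 - 36) = ((-½ + 1)*7)*11 = ((½)*7)*11 = (7/2)*11 = 77/2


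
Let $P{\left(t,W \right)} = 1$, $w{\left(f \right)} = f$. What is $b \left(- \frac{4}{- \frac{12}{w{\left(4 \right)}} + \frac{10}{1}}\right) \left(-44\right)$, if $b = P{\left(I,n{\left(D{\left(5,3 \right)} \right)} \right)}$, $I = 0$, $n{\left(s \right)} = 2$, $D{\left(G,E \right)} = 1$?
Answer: $\frac{176}{7} \approx 25.143$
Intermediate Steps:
$b = 1$
$b \left(- \frac{4}{- \frac{12}{w{\left(4 \right)}} + \frac{10}{1}}\right) \left(-44\right) = 1 \left(- \frac{4}{- \frac{12}{4} + \frac{10}{1}}\right) \left(-44\right) = 1 \left(- \frac{4}{\left(-12\right) \frac{1}{4} + 10 \cdot 1}\right) \left(-44\right) = 1 \left(- \frac{4}{-3 + 10}\right) \left(-44\right) = 1 \left(- \frac{4}{7}\right) \left(-44\right) = \left(- \frac{4}{7}\right) \left(-44\right) = \frac{176}{7}$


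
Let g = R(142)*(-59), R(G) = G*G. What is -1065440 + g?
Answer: -2255116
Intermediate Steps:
R(G) = G²
g = -1189676 (g = 142²*(-59) = 20164*(-59) = -1189676)
-1065440 + g = -1065440 - 1189676 = -2255116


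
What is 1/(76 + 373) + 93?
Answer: 41758/449 ≈ 93.002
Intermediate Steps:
1/(76 + 373) + 93 = 1/449 + 93 = 41758/449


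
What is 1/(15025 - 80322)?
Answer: -1/65297 ≈ -1.5315e-5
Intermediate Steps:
1/(15025 - 80322) = 1/(-65297) = -1/65297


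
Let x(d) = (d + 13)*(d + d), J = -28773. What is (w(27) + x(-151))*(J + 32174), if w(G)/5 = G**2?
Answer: 154136721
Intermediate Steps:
x(d) = 2*d*(13 + d) (x(d) = (13 + d)*(2*d) = 2*d*(13 + d))
w(G) = 5*G**2
(w(27) + x(-151))*(J + 32174) = (5*27**2 + 2*(-151)*(13 - 151))*(-28773 + 32174) = (5*729 + 2*(-151)*(-138))*3401 = (3645 + 41676)*3401 = 45321*3401 = 154136721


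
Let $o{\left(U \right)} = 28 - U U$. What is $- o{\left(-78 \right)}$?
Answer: $6056$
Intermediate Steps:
$o{\left(U \right)} = 28 - U^{2}$
$- o{\left(-78 \right)} = - (28 - \left(-78\right)^{2}) = - (28 - 6084) = \left(-1\right) \left(-6056\right) = 6056$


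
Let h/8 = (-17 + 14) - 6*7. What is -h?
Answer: 360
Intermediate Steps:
h = -360 (h = 8*((-17 + 14) - 6*7) = 8*(-3 - 42) = 8*(-45) = -360)
-h = -1*(-360) = 360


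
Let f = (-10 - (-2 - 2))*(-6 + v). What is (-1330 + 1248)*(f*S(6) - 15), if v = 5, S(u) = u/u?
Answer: 738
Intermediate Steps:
S(u) = 1
f = 6 (f = (-10 - (-2 - 2))*(-6 + 5) = (-10 - 1*(-4))*(-1) = (-10 + 4)*(-1) = -6*(-1) = 6)
(-1330 + 1248)*(f*S(6) - 15) = (-1330 + 1248)*(6*1 - 15) = -82*(6 - 15) = -82*(-9) = 738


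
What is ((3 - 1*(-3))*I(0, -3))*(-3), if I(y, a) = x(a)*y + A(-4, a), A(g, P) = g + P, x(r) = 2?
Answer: 126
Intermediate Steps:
A(g, P) = P + g
I(y, a) = -4 + a + 2*y (I(y, a) = 2*y + (a - 4) = 2*y + (-4 + a) = -4 + a + 2*y)
((3 - 1*(-3))*I(0, -3))*(-3) = ((3 - 1*(-3))*(-4 - 3 + 2*0))*(-3) = ((3 + 3)*(-4 - 3 + 0))*(-3) = (6*(-7))*(-3) = -42*(-3) = 126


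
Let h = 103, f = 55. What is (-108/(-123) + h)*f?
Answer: 234245/41 ≈ 5713.3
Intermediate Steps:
(-108/(-123) + h)*f = (-108/(-123) + 103)*55 = (-108*(-1/123) + 103)*55 = (36/41 + 103)*55 = (4259/41)*55 = 234245/41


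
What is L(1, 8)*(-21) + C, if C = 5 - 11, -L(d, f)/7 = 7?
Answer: 1023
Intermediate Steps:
L(d, f) = -49 (L(d, f) = -7*7 = -49)
C = -6
L(1, 8)*(-21) + C = -49*(-21) - 6 = 1029 - 6 = 1023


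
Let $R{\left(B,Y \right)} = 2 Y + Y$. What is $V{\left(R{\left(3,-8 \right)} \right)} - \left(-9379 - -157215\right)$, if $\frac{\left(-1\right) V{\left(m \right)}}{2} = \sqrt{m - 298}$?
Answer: $-147836 - 2 i \sqrt{322} \approx -1.4784 \cdot 10^{5} - 35.889 i$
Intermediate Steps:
$R{\left(B,Y \right)} = 3 Y$
$V{\left(m \right)} = - 2 \sqrt{-298 + m}$ ($V{\left(m \right)} = - 2 \sqrt{m - 298} = - 2 \sqrt{-298 + m}$)
$V{\left(R{\left(3,-8 \right)} \right)} - \left(-9379 - -157215\right) = - 2 \sqrt{-298 + 3 \left(-8\right)} - \left(-9379 - -157215\right) = - 2 \sqrt{-298 - 24} - \left(-9379 + 157215\right) = - 2 \sqrt{-322} - 147836 = - 2 i \sqrt{322} - 147836 = -147836 - 2 i \sqrt{322}$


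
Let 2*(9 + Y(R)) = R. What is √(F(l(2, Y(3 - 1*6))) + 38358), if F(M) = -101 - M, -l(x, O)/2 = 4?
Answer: √38265 ≈ 195.61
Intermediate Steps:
Y(R) = -9 + R/2
l(x, O) = -8 (l(x, O) = -2*4 = -8)
√(F(l(2, Y(3 - 1*6))) + 38358) = √((-101 - 1*(-8)) + 38358) = √((-101 + 8) + 38358) = √(-93 + 38358) = √38265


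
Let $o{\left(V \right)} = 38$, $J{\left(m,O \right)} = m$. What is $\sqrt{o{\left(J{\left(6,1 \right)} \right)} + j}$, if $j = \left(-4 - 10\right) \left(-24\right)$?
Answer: $\sqrt{374} \approx 19.339$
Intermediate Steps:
$j = 336$ ($j = \left(-14\right) \left(-24\right) = 336$)
$\sqrt{o{\left(J{\left(6,1 \right)} \right)} + j} = \sqrt{38 + 336} = \sqrt{374}$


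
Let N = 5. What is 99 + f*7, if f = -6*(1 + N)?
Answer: -153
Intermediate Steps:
f = -36 (f = -6*(1 + 5) = -6*6 = -36)
99 + f*7 = 99 - 36*7 = 99 - 252 = -153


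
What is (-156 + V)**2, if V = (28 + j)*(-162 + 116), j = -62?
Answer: 1982464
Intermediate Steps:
V = 1564 (V = (28 - 62)*(-162 + 116) = -34*(-46) = 1564)
(-156 + V)**2 = (-156 + 1564)**2 = 1408**2 = 1982464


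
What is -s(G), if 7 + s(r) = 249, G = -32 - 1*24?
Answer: -242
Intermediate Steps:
G = -56 (G = -32 - 24 = -56)
s(r) = 242 (s(r) = -7 + 249 = 242)
-s(G) = -1*242 = -242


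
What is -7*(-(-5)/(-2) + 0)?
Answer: 35/2 ≈ 17.500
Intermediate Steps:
-7*(-(-5)/(-2) + 0) = -7*(-(-5)*(-1)/2 + 0) = -7*(-5*½ + 0) = -7*(-5/2 + 0) = -7*(-5/2) = 35/2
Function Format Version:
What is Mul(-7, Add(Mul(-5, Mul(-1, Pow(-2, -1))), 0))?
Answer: Rational(35, 2) ≈ 17.500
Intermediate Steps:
Mul(-7, Add(Mul(-5, Mul(-1, Pow(-2, -1))), 0)) = Mul(-7, Add(Mul(-5, Mul(-1, Rational(-1, 2))), 0)) = Mul(-7, Add(Mul(-5, Rational(1, 2)), 0)) = Mul(-7, Add(Rational(-5, 2), 0)) = Mul(-7, Rational(-5, 2)) = Rational(35, 2)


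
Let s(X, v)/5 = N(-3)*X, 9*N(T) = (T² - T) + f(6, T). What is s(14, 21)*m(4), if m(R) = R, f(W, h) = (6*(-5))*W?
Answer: -15680/3 ≈ -5226.7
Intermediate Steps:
f(W, h) = -30*W
N(T) = -20 - T/9 + T²/9 (N(T) = ((T² - T) - 30*6)/9 = ((T² - T) - 180)/9 = (-180 + T² - T)/9 = -20 - T/9 + T²/9)
s(X, v) = -280*X/3 (s(X, v) = 5*((-20 - ⅑*(-3) + (⅑)*(-3)²)*X) = 5*((-20 + ⅓ + (⅑)*9)*X) = 5*((-20 + ⅓ + 1)*X) = 5*(-56*X/3) = -280*X/3)
s(14, 21)*m(4) = -280/3*14*4 = -3920/3*4 = -15680/3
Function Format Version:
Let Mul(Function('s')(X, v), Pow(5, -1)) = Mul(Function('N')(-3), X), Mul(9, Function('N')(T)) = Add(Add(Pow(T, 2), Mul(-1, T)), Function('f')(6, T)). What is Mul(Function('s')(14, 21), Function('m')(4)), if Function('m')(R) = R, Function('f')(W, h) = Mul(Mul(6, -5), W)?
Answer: Rational(-15680, 3) ≈ -5226.7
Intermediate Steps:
Function('f')(W, h) = Mul(-30, W)
Function('N')(T) = Add(-20, Mul(Rational(-1, 9), T), Mul(Rational(1, 9), Pow(T, 2))) (Function('N')(T) = Mul(Rational(1, 9), Add(Add(Pow(T, 2), Mul(-1, T)), Mul(-30, 6))) = Mul(Rational(1, 9), Add(Add(Pow(T, 2), Mul(-1, T)), -180)) = Mul(Rational(1, 9), Add(-180, Pow(T, 2), Mul(-1, T))) = Add(-20, Mul(Rational(-1, 9), T), Mul(Rational(1, 9), Pow(T, 2))))
Function('s')(X, v) = Mul(Rational(-280, 3), X) (Function('s')(X, v) = Mul(5, Mul(Add(-20, Mul(Rational(-1, 9), -3), Mul(Rational(1, 9), Pow(-3, 2))), X)) = Mul(5, Mul(Add(-20, Rational(1, 3), Mul(Rational(1, 9), 9)), X)) = Mul(5, Mul(Add(-20, Rational(1, 3), 1), X)) = Mul(5, Mul(Rational(-56, 3), X)) = Mul(Rational(-280, 3), X))
Mul(Function('s')(14, 21), Function('m')(4)) = Mul(Mul(Rational(-280, 3), 14), 4) = Mul(Rational(-3920, 3), 4) = Rational(-15680, 3)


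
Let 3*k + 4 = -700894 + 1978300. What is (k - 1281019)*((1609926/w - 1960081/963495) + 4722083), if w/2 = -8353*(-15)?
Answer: -19500880432885803037621/4828844241 ≈ -4.0384e+12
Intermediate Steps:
w = 250590 (w = 2*(-8353*(-15)) = 2*125295 = 250590)
k = 1277402/3 (k = -4/3 + (-700894 + 1978300)/3 = -4/3 + (1/3)*1277406 = -4/3 + 425802 = 1277402/3 ≈ 4.2580e+5)
(k - 1281019)*((1609926/w - 1960081/963495) + 4722083) = (1277402/3 - 1281019)*((1609926/250590 - 1960081/963495) + 4722083) = -2565655*((1609926*(1/250590) - 1960081*1/963495) + 4722083)/3 = -2565655*((268321/41765 - 1960081/963495) + 4722083)/3 = -2565655*(35332631786/8048073735 + 4722083)/3 = -2565655/3*38003707499421791/8048073735 = -19500880432885803037621/4828844241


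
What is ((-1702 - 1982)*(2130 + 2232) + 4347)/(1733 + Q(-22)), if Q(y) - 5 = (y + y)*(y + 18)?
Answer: -5355087/638 ≈ -8393.5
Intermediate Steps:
Q(y) = 5 + 2*y*(18 + y) (Q(y) = 5 + (y + y)*(y + 18) = 5 + (2*y)*(18 + y) = 5 + 2*y*(18 + y))
((-1702 - 1982)*(2130 + 2232) + 4347)/(1733 + Q(-22)) = ((-1702 - 1982)*(2130 + 2232) + 4347)/(1733 + (5 + 2*(-22)² + 36*(-22))) = (-3684*4362 + 4347)/(1733 + (5 + 2*484 - 792)) = (-16069608 + 4347)/(1733 + (5 + 968 - 792)) = -16065261/(1733 + 181) = -16065261/1914 = -16065261*1/1914 = -5355087/638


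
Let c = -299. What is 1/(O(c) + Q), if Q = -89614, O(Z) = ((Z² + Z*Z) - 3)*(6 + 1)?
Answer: 1/1161979 ≈ 8.6060e-7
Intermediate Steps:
O(Z) = -21 + 14*Z² (O(Z) = ((Z² + Z²) - 3)*7 = (2*Z² - 3)*7 = (-3 + 2*Z²)*7 = -21 + 14*Z²)
1/(O(c) + Q) = 1/((-21 + 14*(-299)²) - 89614) = 1/((-21 + 14*89401) - 89614) = 1/((-21 + 1251614) - 89614) = 1/(1251593 - 89614) = 1/1161979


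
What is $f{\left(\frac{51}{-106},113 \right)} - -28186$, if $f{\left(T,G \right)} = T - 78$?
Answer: $\frac{2979397}{106} \approx 28108.0$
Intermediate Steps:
$f{\left(T,G \right)} = -78 + T$
$f{\left(\frac{51}{-106},113 \right)} - -28186 = \left(-78 + \frac{51}{-106}\right) - -28186 = \left(-78 + 51 \left(- \frac{1}{106}\right)\right) + 28186 = \left(-78 - \frac{51}{106}\right) + 28186 = - \frac{8319}{106} + 28186 = \frac{2979397}{106}$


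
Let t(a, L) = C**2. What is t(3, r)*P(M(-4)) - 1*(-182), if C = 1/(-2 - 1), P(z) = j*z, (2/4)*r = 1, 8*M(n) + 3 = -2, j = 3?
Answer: 4363/24 ≈ 181.79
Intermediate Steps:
M(n) = -5/8 (M(n) = -3/8 + (1/8)*(-2) = -3/8 - 1/4 = -5/8)
r = 2 (r = 2*1 = 2)
P(z) = 3*z
C = -1/3 (C = 1/(-3) = -1/3 ≈ -0.33333)
t(a, L) = 1/9 (t(a, L) = (-1/3)**2 = 1/9)
t(3, r)*P(M(-4)) - 1*(-182) = (3*(-5/8))/9 - 1*(-182) = (1/9)*(-15/8) + 182 = -5/24 + 182 = 4363/24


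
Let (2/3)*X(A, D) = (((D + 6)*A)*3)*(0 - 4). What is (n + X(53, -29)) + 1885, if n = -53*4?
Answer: 23615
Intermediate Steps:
n = -212
X(A, D) = -18*A*(6 + D) (X(A, D) = 3*((((D + 6)*A)*3)*(0 - 4))/2 = 3*((((6 + D)*A)*3)*(-4))/2 = 3*(((A*(6 + D))*3)*(-4))/2 = 3*((3*A*(6 + D))*(-4))/2 = 3*(-12*A*(6 + D))/2 = -18*A*(6 + D))
(n + X(53, -29)) + 1885 = (-212 - 18*53*(6 - 29)) + 1885 = (-212 - 18*53*(-23)) + 1885 = (-212 + 21942) + 1885 = 21730 + 1885 = 23615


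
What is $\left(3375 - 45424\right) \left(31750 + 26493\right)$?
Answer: $-2449059907$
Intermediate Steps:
$\left(3375 - 45424\right) \left(31750 + 26493\right) = \left(3375 - 45424\right) 58243 = \left(-42049\right) 58243 = -2449059907$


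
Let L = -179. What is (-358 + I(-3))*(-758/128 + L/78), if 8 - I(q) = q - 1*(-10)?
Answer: 2440571/832 ≈ 2933.4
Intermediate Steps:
I(q) = -2 - q (I(q) = 8 - (q - 1*(-10)) = 8 - (q + 10) = 8 - (10 + q) = 8 + (-10 - q) = -2 - q)
(-358 + I(-3))*(-758/128 + L/78) = (-358 + (-2 - 1*(-3)))*(-758/128 - 179/78) = (-358 + (-2 + 3))*(-758*1/128 - 179*1/78) = (-358 + 1)*(-379/64 - 179/78) = -357*(-20509/2496) = 2440571/832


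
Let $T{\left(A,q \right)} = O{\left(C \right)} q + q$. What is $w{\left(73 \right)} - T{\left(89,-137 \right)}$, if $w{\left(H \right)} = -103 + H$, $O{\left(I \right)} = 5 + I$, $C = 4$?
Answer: $1340$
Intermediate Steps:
$T{\left(A,q \right)} = 10 q$ ($T{\left(A,q \right)} = \left(5 + 4\right) q + q = 9 q + q = 10 q$)
$w{\left(73 \right)} - T{\left(89,-137 \right)} = \left(-103 + 73\right) - 10 \left(-137\right) = -30 - -1370 = -30 + 1370 = 1340$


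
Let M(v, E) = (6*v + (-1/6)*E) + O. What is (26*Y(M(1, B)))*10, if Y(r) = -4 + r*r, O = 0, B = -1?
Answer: 79625/9 ≈ 8847.2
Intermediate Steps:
M(v, E) = 6*v - E/6 (M(v, E) = (6*v + (-1/6)*E) + 0 = (6*v + (-1*⅙)*E) + 0 = (6*v - E/6) + 0 = 6*v - E/6)
Y(r) = -4 + r²
(26*Y(M(1, B)))*10 = (26*(-4 + (6*1 - ⅙*(-1))²))*10 = (26*(-4 + (6 + ⅙)²))*10 = (26*(-4 + (37/6)²))*10 = (26*(-4 + 1369/36))*10 = (26*(1225/36))*10 = (15925/18)*10 = 79625/9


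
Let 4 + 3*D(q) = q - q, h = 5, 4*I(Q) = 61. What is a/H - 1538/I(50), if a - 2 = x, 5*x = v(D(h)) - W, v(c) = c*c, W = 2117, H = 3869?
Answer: -1072249727/10620405 ≈ -100.96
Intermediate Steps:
I(Q) = 61/4 (I(Q) = (¼)*61 = 61/4)
D(q) = -4/3 (D(q) = -4/3 + (q - q)/3 = -4/3 + (⅓)*0 = -4/3 + 0 = -4/3)
v(c) = c²
x = -19037/45 (x = ((-4/3)² - 1*2117)/5 = (16/9 - 2117)/5 = (⅕)*(-19037/9) = -19037/45 ≈ -423.04)
a = -18947/45 (a = 2 - 19037/45 = -18947/45 ≈ -421.04)
a/H - 1538/I(50) = -18947/45/3869 - 1538/61/4 = -18947/45*1/3869 - 1538*4/61 = -18947/174105 - 6152/61 = -1072249727/10620405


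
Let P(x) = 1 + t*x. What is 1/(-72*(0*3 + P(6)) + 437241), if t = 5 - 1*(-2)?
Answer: 1/434145 ≈ 2.3034e-6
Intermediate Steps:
t = 7 (t = 5 + 2 = 7)
P(x) = 1 + 7*x
1/(-72*(0*3 + P(6)) + 437241) = 1/(-72*(0*3 + (1 + 7*6)) + 437241) = 1/(-72*(0 + (1 + 42)) + 437241) = 1/(-72*(0 + 43) + 437241) = 1/(-72*43 + 437241) = 1/(-3096 + 437241) = 1/434145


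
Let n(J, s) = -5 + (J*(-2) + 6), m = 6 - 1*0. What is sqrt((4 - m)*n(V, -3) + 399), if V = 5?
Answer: sqrt(417) ≈ 20.421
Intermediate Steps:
m = 6 (m = 6 + 0 = 6)
n(J, s) = 1 - 2*J (n(J, s) = -5 + (-2*J + 6) = -5 + (6 - 2*J) = 1 - 2*J)
sqrt((4 - m)*n(V, -3) + 399) = sqrt((4 - 1*6)*(1 - 2*5) + 399) = sqrt((4 - 6)*(1 - 10) + 399) = sqrt(-2*(-9) + 399) = sqrt(18 + 399) = sqrt(417)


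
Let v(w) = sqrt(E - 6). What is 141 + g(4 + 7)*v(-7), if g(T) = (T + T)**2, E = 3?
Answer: 141 + 484*I*sqrt(3) ≈ 141.0 + 838.31*I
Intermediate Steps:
g(T) = 4*T**2 (g(T) = (2*T)**2 = 4*T**2)
v(w) = I*sqrt(3) (v(w) = sqrt(3 - 6) = sqrt(-3) = I*sqrt(3))
141 + g(4 + 7)*v(-7) = 141 + (4*(4 + 7)**2)*(I*sqrt(3)) = 141 + (4*11**2)*(I*sqrt(3)) = 141 + (4*121)*(I*sqrt(3)) = 141 + 484*(I*sqrt(3)) = 141 + 484*I*sqrt(3)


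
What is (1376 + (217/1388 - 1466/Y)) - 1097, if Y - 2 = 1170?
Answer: 113019715/406684 ≈ 277.91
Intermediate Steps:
Y = 1172 (Y = 2 + 1170 = 1172)
(1376 + (217/1388 - 1466/Y)) - 1097 = (1376 + (217/1388 - 1466/1172)) - 1097 = (1376 + (217*(1/1388) - 1466*1/1172)) - 1097 = (1376 + (217/1388 - 733/586)) - 1097 = (1376 - 445121/406684) - 1097 = 559152063/406684 - 1097 = 113019715/406684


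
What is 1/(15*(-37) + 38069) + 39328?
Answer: 1475350593/37514 ≈ 39328.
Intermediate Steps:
1/(15*(-37) + 38069) + 39328 = 1/(-555 + 38069) + 39328 = 1/37514 + 39328 = 1475350593/37514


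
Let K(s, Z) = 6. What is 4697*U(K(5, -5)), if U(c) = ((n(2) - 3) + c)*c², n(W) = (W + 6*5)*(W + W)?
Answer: 22151052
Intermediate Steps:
n(W) = 2*W*(30 + W) (n(W) = (W + 30)*(2*W) = (30 + W)*(2*W) = 2*W*(30 + W))
U(c) = c²*(125 + c) (U(c) = ((2*2*(30 + 2) - 3) + c)*c² = ((2*2*32 - 3) + c)*c² = ((128 - 3) + c)*c² = (125 + c)*c² = c²*(125 + c))
4697*U(K(5, -5)) = 4697*(6²*(125 + 6)) = 4697*(36*131) = 4697*4716 = 22151052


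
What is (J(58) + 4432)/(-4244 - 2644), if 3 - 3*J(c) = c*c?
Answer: -9935/20664 ≈ -0.48079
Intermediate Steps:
J(c) = 1 - c²/3 (J(c) = 1 - c*c/3 = 1 - c²/3)
(J(58) + 4432)/(-4244 - 2644) = ((1 - ⅓*58²) + 4432)/(-4244 - 2644) = ((1 - ⅓*3364) + 4432)/(-6888) = ((1 - 3364/3) + 4432)*(-1/6888) = (-3361/3 + 4432)*(-1/6888) = (9935/3)*(-1/6888) = -9935/20664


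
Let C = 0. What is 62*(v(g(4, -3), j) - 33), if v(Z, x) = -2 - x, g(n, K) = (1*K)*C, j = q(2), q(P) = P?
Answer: -2294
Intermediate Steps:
j = 2
g(n, K) = 0 (g(n, K) = (1*K)*0 = K*0 = 0)
62*(v(g(4, -3), j) - 33) = 62*((-2 - 1*2) - 33) = 62*((-2 - 2) - 33) = 62*(-4 - 33) = 62*(-37) = -2294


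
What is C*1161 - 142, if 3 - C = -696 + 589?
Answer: 127568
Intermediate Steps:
C = 110 (C = 3 - (-696 + 589) = 3 - 1*(-107) = 3 + 107 = 110)
C*1161 - 142 = 110*1161 - 142 = 127710 - 142 = 127568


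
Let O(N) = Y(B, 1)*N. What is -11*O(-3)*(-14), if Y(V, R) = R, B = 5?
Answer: -462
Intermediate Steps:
O(N) = N (O(N) = 1*N = N)
-11*O(-3)*(-14) = -11*(-3)*(-14) = 33*(-14) = -462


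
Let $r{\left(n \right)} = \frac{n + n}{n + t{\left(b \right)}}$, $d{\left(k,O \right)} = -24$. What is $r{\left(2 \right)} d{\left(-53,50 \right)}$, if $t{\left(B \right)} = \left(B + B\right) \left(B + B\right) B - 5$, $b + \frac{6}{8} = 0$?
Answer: $\frac{512}{25} \approx 20.48$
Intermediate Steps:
$b = - \frac{3}{4}$ ($b = - \frac{3}{4} + 0 = - \frac{3}{4} \approx -0.75$)
$t{\left(B \right)} = -5 + 4 B^{3}$ ($t{\left(B \right)} = 2 B 2 B B - 5 = 4 B^{2} B - 5 = 4 B^{3} - 5 = -5 + 4 B^{3}$)
$r{\left(n \right)} = \frac{2 n}{- \frac{107}{16} + n}$ ($r{\left(n \right)} = \frac{n + n}{n - \left(5 - 4 \left(- \frac{3}{4}\right)^{3}\right)} = \frac{2 n}{n + \left(-5 + 4 \left(- \frac{27}{64}\right)\right)} = \frac{2 n}{n - \frac{107}{16}} = \frac{2 n}{- \frac{107}{16} + n}$)
$r{\left(2 \right)} d{\left(-53,50 \right)} = 32 \cdot 2 \frac{1}{-107 + 16 \cdot 2} \left(-24\right) = 32 \cdot 2 \frac{1}{-107 + 32} \left(-24\right) = 32 \cdot 2 \frac{1}{-75} \left(-24\right) = 32 \cdot 2 \left(- \frac{1}{75}\right) \left(-24\right) = \left(- \frac{64}{75}\right) \left(-24\right) = \frac{512}{25}$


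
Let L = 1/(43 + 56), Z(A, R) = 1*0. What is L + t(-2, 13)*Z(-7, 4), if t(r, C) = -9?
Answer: 1/99 ≈ 0.010101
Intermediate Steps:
Z(A, R) = 0
L = 1/99 ≈ 0.010101
L + t(-2, 13)*Z(-7, 4) = 1/99 - 9*0 = 1/99 + 0 = 1/99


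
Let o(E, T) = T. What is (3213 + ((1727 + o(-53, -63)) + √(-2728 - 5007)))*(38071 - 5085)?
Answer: 160872722 + 32986*I*√7735 ≈ 1.6087e+8 + 2.9011e+6*I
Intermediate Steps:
(3213 + ((1727 + o(-53, -63)) + √(-2728 - 5007)))*(38071 - 5085) = (3213 + ((1727 - 63) + √(-2728 - 5007)))*(38071 - 5085) = (3213 + (1664 + √(-7735)))*32986 = (3213 + (1664 + I*√7735))*32986 = (4877 + I*√7735)*32986 = 160872722 + 32986*I*√7735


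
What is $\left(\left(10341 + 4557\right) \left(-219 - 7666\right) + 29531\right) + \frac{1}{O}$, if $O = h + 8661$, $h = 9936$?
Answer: $- \frac{2184053977802}{18597} \approx -1.1744 \cdot 10^{8}$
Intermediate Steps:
$O = 18597$ ($O = 9936 + 8661 = 18597$)
$\left(\left(10341 + 4557\right) \left(-219 - 7666\right) + 29531\right) + \frac{1}{O} = \left(\left(10341 + 4557\right) \left(-219 - 7666\right) + 29531\right) + \frac{1}{18597} = \left(14898 \left(-7885\right) + 29531\right) + \frac{1}{18597} = \left(-117470730 + 29531\right) + \frac{1}{18597} = -117441199 + \frac{1}{18597} = - \frac{2184053977802}{18597}$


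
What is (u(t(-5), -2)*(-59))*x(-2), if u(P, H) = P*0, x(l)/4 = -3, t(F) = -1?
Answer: 0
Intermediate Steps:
x(l) = -12 (x(l) = 4*(-3) = -12)
u(P, H) = 0
(u(t(-5), -2)*(-59))*x(-2) = (0*(-59))*(-12) = 0*(-12) = 0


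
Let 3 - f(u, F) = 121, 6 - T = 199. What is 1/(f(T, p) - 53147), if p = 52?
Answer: -1/53265 ≈ -1.8774e-5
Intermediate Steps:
T = -193 (T = 6 - 1*199 = 6 - 199 = -193)
f(u, F) = -118 (f(u, F) = 3 - 1*121 = 3 - 121 = -118)
1/(f(T, p) - 53147) = 1/(-118 - 53147) = 1/(-53265) = -1/53265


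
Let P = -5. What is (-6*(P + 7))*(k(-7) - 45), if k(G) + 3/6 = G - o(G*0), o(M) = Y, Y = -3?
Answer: 594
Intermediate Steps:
o(M) = -3
k(G) = 5/2 + G (k(G) = -½ + (G - 1*(-3)) = -½ + (G + 3) = -½ + (3 + G) = 5/2 + G)
(-6*(P + 7))*(k(-7) - 45) = (-6*(-5 + 7))*((5/2 - 7) - 45) = (-6*2)*(-9/2 - 45) = -12*(-99/2) = 594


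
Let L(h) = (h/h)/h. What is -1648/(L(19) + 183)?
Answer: -15656/1739 ≈ -9.0029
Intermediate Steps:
L(h) = 1/h
-1648/(L(19) + 183) = -1648/(1/19 + 183) = -1648/(3478/19) = (19/3478)*(-1648) = -15656/1739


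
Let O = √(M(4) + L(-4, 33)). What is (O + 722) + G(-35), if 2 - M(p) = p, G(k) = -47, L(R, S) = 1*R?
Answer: 675 + I*√6 ≈ 675.0 + 2.4495*I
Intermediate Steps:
L(R, S) = R
M(p) = 2 - p
O = I*√6 (O = √((2 - 1*4) - 4) = √((2 - 4) - 4) = √(-2 - 4) = √(-6) = I*√6 ≈ 2.4495*I)
(O + 722) + G(-35) = (I*√6 + 722) - 47 = (722 + I*√6) - 47 = 675 + I*√6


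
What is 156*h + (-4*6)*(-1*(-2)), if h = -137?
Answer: -21420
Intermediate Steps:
156*h + (-4*6)*(-1*(-2)) = 156*(-137) + (-4*6)*(-1*(-2)) = -21372 - 24*2 = -21372 - 48 = -21420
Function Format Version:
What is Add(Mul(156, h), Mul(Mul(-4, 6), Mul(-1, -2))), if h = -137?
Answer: -21420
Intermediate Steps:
Add(Mul(156, h), Mul(Mul(-4, 6), Mul(-1, -2))) = Add(Mul(156, -137), Mul(Mul(-4, 6), Mul(-1, -2))) = Add(-21372, Mul(-24, 2)) = Add(-21372, -48) = -21420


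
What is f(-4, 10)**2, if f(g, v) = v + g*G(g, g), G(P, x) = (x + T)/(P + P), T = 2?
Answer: 81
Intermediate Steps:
G(P, x) = (2 + x)/(2*P) (G(P, x) = (x + 2)/(P + P) = (2 + x)/((2*P)) = (2 + x)*(1/(2*P)) = (2 + x)/(2*P))
f(g, v) = 1 + v + g/2 (f(g, v) = v + g*((2 + g)/(2*g)) = v + (1 + g/2) = 1 + v + g/2)
f(-4, 10)**2 = (1 + 10 + (1/2)*(-4))**2 = (1 + 10 - 2)**2 = 9**2 = 81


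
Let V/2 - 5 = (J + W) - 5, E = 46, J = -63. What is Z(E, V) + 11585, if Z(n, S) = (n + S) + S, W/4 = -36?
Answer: 10803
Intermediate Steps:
W = -144 (W = 4*(-36) = -144)
V = -414 (V = 10 + 2*((-63 - 144) - 5) = 10 + 2*(-207 - 5) = 10 + 2*(-212) = 10 - 424 = -414)
Z(n, S) = n + 2*S (Z(n, S) = (S + n) + S = n + 2*S)
Z(E, V) + 11585 = (46 + 2*(-414)) + 11585 = (46 - 828) + 11585 = -782 + 11585 = 10803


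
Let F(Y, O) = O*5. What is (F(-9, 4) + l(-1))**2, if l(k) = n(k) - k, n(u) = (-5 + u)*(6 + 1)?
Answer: 441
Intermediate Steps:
F(Y, O) = 5*O
n(u) = -35 + 7*u (n(u) = (-5 + u)*7 = -35 + 7*u)
l(k) = -35 + 6*k (l(k) = (-35 + 7*k) - k = -35 + 6*k)
(F(-9, 4) + l(-1))**2 = (5*4 + (-35 + 6*(-1)))**2 = (20 + (-35 - 6))**2 = (20 - 41)**2 = (-21)**2 = 441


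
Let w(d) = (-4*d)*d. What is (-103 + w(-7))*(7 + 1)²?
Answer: -19136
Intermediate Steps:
w(d) = -4*d²
(-103 + w(-7))*(7 + 1)² = (-103 - 4*(-7)²)*(7 + 1)² = (-103 - 4*49)*8² = (-103 - 196)*64 = -299*64 = -19136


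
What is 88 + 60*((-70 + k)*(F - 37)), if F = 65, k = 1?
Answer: -115832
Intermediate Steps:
88 + 60*((-70 + k)*(F - 37)) = 88 + 60*((-70 + 1)*(65 - 37)) = 88 + 60*(-69*28) = 88 + 60*(-1932) = 88 - 115920 = -115832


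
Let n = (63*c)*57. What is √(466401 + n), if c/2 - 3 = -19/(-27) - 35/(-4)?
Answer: √2223374/2 ≈ 745.55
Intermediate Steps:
c = 1345/54 (c = 6 + 2*(-19/(-27) - 35/(-4)) = 6 + 2*(-19*(-1/27) - 35*(-¼)) = 6 + 2*(19/27 + 35/4) = 6 + 2*(1021/108) = 6 + 1021/54 = 1345/54 ≈ 24.907)
n = 178885/2 (n = (63*(1345/54))*57 = (9415/6)*57 = 178885/2 ≈ 89443.)
√(466401 + n) = √(466401 + 178885/2) = √(1111687/2) = √2223374/2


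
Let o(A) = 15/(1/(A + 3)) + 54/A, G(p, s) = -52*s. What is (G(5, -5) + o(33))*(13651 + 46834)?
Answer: 533356730/11 ≈ 4.8487e+7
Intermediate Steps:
o(A) = 45 + 15*A + 54/A (o(A) = 15/(1/(3 + A)) + 54/A = 15*(3 + A) + 54/A = (45 + 15*A) + 54/A = 45 + 15*A + 54/A)
(G(5, -5) + o(33))*(13651 + 46834) = (-52*(-5) + (45 + 15*33 + 54/33))*(13651 + 46834) = (260 + (45 + 495 + 54*(1/33)))*60485 = (260 + (45 + 495 + 18/11))*60485 = (260 + 5958/11)*60485 = (8818/11)*60485 = 533356730/11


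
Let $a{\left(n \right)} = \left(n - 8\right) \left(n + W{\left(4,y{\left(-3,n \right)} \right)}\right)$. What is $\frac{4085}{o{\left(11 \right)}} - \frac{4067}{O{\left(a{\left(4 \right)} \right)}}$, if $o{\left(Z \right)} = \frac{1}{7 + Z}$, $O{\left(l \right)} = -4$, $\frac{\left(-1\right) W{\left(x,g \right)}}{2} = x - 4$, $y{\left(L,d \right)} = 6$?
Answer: $\frac{298187}{4} \approx 74547.0$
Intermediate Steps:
$W{\left(x,g \right)} = 8 - 2 x$ ($W{\left(x,g \right)} = - 2 \left(x - 4\right) = - 2 \left(-4 + x\right) = 8 - 2 x$)
$a{\left(n \right)} = n \left(-8 + n\right)$ ($a{\left(n \right)} = \left(n - 8\right) \left(n + \left(8 - 8\right)\right) = \left(-8 + n\right) \left(n + \left(8 - 8\right)\right) = \left(-8 + n\right) \left(n + 0\right) = \left(-8 + n\right) n = n \left(-8 + n\right)$)
$\frac{4085}{o{\left(11 \right)}} - \frac{4067}{O{\left(a{\left(4 \right)} \right)}} = \frac{4085}{\frac{1}{7 + 11}} - \frac{4067}{-4} = \frac{4085}{\frac{1}{18}} - - \frac{4067}{4} = 4085 \frac{1}{\frac{1}{18}} + \frac{4067}{4} = 4085 \cdot 18 + \frac{4067}{4} = 73530 + \frac{4067}{4} = \frac{298187}{4}$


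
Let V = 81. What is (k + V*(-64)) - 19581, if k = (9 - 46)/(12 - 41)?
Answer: -718148/29 ≈ -24764.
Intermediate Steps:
k = 37/29 (k = -37/(-29) = -37*(-1/29) = 37/29 ≈ 1.2759)
(k + V*(-64)) - 19581 = (37/29 + 81*(-64)) - 19581 = (37/29 - 5184) - 19581 = -150299/29 - 19581 = -718148/29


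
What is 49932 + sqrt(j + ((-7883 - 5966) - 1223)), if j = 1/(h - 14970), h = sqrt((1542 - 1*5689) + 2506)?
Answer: 49932 + sqrt((-225627841 + 15072*I*sqrt(1641))/(14970 - I*sqrt(1641))) ≈ 49932.0 - 122.77*I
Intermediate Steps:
h = I*sqrt(1641) (h = sqrt((1542 - 5689) + 2506) = sqrt(-4147 + 2506) = sqrt(-1641) = I*sqrt(1641) ≈ 40.509*I)
j = 1/(-14970 + I*sqrt(1641)) (j = 1/(I*sqrt(1641) - 14970) = 1/(-14970 + I*sqrt(1641)) ≈ -6.68e-5 - 1.808e-7*I)
49932 + sqrt(j + ((-7883 - 5966) - 1223)) = 49932 + sqrt((-4990/74700847 - I*sqrt(1641)/224102541) + ((-7883 - 5966) - 1223)) = 49932 + sqrt((-4990/74700847 - I*sqrt(1641)/224102541) + (-13849 - 1223)) = 49932 + sqrt((-4990/74700847 - I*sqrt(1641)/224102541) - 15072) = 49932 + sqrt(-1125891170974/74700847 - I*sqrt(1641)/224102541)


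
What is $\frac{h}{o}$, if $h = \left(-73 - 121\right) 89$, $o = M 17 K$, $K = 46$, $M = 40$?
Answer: $- \frac{8633}{15640} \approx -0.55198$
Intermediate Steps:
$o = 31280$ ($o = 40 \cdot 17 \cdot 46 = 680 \cdot 46 = 31280$)
$h = -17266$ ($h = \left(-194\right) 89 = -17266$)
$\frac{h}{o} = - \frac{17266}{31280} = \left(-17266\right) \frac{1}{31280} = - \frac{8633}{15640}$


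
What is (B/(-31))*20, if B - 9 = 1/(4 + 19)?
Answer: -4160/713 ≈ -5.8345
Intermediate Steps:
B = 208/23 (B = 9 + 1/(4 + 19) = 9 + 1/23 = 208/23 ≈ 9.0435)
(B/(-31))*20 = ((208/23)/(-31))*20 = -1/31*208/23*20 = -208/713*20 = -4160/713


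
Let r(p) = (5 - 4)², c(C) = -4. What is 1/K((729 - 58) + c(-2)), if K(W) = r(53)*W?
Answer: 1/667 ≈ 0.0014993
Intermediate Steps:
r(p) = 1 (r(p) = 1² = 1)
K(W) = W (K(W) = 1*W = W)
1/K((729 - 58) + c(-2)) = 1/((729 - 58) - 4) = 1/(671 - 4) = 1/667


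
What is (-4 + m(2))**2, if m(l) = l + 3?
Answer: 1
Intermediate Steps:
m(l) = 3 + l
(-4 + m(2))**2 = (-4 + (3 + 2))**2 = (-4 + 5)**2 = 1**2 = 1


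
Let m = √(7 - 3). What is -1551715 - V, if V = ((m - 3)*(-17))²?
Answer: -1552004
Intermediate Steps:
m = 2 (m = √4 = 2)
V = 289 (V = ((2 - 3)*(-17))² = (-1*(-17))² = 17² = 289)
-1551715 - V = -1551715 - 1*289 = -1551715 - 289 = -1552004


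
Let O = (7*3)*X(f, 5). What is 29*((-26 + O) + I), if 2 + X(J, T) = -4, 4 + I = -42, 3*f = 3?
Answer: -5742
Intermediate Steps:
f = 1 (f = (⅓)*3 = 1)
I = -46 (I = -4 - 42 = -46)
X(J, T) = -6 (X(J, T) = -2 - 4 = -6)
O = -126 (O = (7*3)*(-6) = 21*(-6) = -126)
29*((-26 + O) + I) = 29*((-26 - 126) - 46) = 29*(-152 - 46) = 29*(-198) = -5742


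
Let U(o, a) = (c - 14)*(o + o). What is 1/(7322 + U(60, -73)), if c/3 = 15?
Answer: 1/11042 ≈ 9.0563e-5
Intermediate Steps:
c = 45 (c = 3*15 = 45)
U(o, a) = 62*o (U(o, a) = (45 - 14)*(o + o) = 31*(2*o) = 62*o)
1/(7322 + U(60, -73)) = 1/(7322 + 62*60) = 1/(7322 + 3720) = 1/11042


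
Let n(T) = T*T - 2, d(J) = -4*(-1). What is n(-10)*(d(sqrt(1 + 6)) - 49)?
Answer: -4410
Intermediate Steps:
d(J) = 4
n(T) = -2 + T**2 (n(T) = T**2 - 2 = -2 + T**2)
n(-10)*(d(sqrt(1 + 6)) - 49) = (-2 + (-10)**2)*(4 - 49) = (-2 + 100)*(-45) = 98*(-45) = -4410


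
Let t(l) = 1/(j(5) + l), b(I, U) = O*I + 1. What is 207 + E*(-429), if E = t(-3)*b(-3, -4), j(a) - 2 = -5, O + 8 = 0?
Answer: 3989/2 ≈ 1994.5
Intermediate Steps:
O = -8 (O = -8 + 0 = -8)
j(a) = -3 (j(a) = 2 - 5 = -3)
b(I, U) = 1 - 8*I (b(I, U) = -8*I + 1 = 1 - 8*I)
t(l) = 1/(-3 + l)
E = -25/6 (E = (1 - 8*(-3))/(-3 - 3) = (1 + 24)/(-6) = -1/6*25 = -25/6 ≈ -4.1667)
207 + E*(-429) = 207 - 25/6*(-429) = 207 + 3575/2 = 3989/2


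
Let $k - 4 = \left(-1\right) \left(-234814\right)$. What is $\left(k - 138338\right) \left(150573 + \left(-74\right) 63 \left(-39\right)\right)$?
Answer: $32069083680$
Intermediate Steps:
$k = 234818$ ($k = 4 - -234814 = 4 + 234814 = 234818$)
$\left(k - 138338\right) \left(150573 + \left(-74\right) 63 \left(-39\right)\right) = \left(234818 - 138338\right) \left(150573 + \left(-74\right) 63 \left(-39\right)\right) = 96480 \left(150573 - -181818\right) = 96480 \left(150573 + 181818\right) = 96480 \cdot 332391 = 32069083680$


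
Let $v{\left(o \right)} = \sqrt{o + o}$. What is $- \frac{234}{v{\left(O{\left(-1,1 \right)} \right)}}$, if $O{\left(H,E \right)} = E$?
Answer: $- 117 \sqrt{2} \approx -165.46$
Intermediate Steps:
$v{\left(o \right)} = \sqrt{2} \sqrt{o}$ ($v{\left(o \right)} = \sqrt{2 o} = \sqrt{2} \sqrt{o}$)
$- \frac{234}{v{\left(O{\left(-1,1 \right)} \right)}} = - \frac{234}{\sqrt{2} \sqrt{1}} = - \frac{234}{\sqrt{2} \cdot 1} = - \frac{234}{\sqrt{2}} = - 234 \frac{\sqrt{2}}{2} = - 117 \sqrt{2}$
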